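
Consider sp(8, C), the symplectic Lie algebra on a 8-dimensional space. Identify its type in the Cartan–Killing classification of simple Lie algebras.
C_4 (sp(8))

This is sp(8), which has dimension 8(8+1)/2 = 36 and rank 8/2 = 4. In the classification of classical Lie algebras, the symplectic algebra sp(2n) has type C_n; here n = 4, so the Dynkin diagram is a chain of 4 nodes with a double edge at one end; the terminal node there is the unique long simple root (C_4). Hence the type is C_4.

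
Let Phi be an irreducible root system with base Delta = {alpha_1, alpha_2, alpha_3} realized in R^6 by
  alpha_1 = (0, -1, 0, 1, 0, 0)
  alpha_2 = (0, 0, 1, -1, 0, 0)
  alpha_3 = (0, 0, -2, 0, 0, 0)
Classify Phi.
Compute the Cartan integers a_ij = 2(alpha_i, alpha_j)/(alpha_j, alpha_j); the resulting 3x3 Cartan matrix is
[[2, -1, 0], [-1, 2, -1], [0, -2, 2]].
The roots have two lengths (squared-length ratio 2:1); the short ones are alpha_{1,2}. The associated Dynkin diagram is a chain of 3 nodes with a double edge at one end; the terminal node there is the unique long simple root (C_3), so the type is C_3 (the algebra sp(6)).

type C_3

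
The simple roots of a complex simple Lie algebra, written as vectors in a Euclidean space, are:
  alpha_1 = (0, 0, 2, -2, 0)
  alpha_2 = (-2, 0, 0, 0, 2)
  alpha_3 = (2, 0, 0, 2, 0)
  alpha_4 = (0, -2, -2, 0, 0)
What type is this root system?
type A_4

Compute the Cartan integers a_ij = 2(alpha_i, alpha_j)/(alpha_j, alpha_j); the resulting 4x4 Cartan matrix is
[[2, 0, -1, -1], [0, 2, -1, 0], [-1, -1, 2, 0], [-1, 0, 0, 2]].
All simple roots have the same length, so the diagram is simply laced. The associated Dynkin diagram is a chain of 4 nodes with single edges (A_4), so the type is A_4 (the algebra sl(5)).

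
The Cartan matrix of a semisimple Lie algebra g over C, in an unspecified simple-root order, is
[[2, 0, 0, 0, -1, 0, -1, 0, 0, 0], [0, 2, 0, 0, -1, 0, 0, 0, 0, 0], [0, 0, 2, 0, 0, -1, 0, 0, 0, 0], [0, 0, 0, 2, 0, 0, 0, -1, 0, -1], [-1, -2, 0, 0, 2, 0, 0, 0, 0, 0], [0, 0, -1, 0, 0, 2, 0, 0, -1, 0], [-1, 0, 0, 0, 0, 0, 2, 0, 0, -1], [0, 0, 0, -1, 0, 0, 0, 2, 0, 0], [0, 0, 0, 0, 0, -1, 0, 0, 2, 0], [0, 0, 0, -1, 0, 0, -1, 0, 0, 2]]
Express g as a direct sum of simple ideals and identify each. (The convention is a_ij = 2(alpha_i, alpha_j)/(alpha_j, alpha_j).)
A3 ⊕ B7

The diagram associated to this matrix has two connected components: the simple roots {alpha_3, alpha_6, alpha_9} form a chain of 3 nodes with single edges (A_3), and {alpha_1, alpha_2, alpha_4, alpha_5, alpha_7, alpha_8, alpha_10} form a chain of 7 nodes with a double edge at one end; the terminal node there is the unique short simple root (B_7). A semisimple Lie algebra decomposes uniquely as the direct sum of simple ideals, one per connected component of its Dynkin diagram, so g ≅ A_3 ⊕ B_7 (dimension 15 + 105 = 120).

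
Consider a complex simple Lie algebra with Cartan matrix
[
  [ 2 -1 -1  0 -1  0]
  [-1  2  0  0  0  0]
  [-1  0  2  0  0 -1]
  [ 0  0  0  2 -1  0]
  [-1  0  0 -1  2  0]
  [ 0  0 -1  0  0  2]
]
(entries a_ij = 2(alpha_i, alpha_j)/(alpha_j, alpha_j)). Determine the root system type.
The matrix has rank 6 with 2's on the diagonal. Reading the off-diagonal entries as Dynkin edges (a single edge where a_ij = a_ji = -1; a double or triple edge where a_ij * a_ji = 2 or 3), the diagram is a chain of 5 nodes with one extra node attached to the third node from one end (E_6). One simple-root ordering that puts it in standard form is (alpha_4, alpha_2, alpha_5, alpha_1, alpha_3, alpha_6). So the algebra is type E_6.

type E_6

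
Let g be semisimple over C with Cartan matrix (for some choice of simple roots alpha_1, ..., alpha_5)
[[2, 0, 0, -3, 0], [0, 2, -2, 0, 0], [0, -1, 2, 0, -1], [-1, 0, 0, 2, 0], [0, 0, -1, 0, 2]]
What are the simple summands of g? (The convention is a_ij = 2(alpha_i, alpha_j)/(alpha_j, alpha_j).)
C3 + G2

The diagram associated to this matrix has two connected components: the simple roots {alpha_2, alpha_3, alpha_5} form a chain of 3 nodes with a double edge at one end; the terminal node there is the unique long simple root (C_3), and {alpha_1, alpha_4} form two nodes joined by a triple edge (G_2). A semisimple Lie algebra decomposes uniquely as the direct sum of simple ideals, one per connected component of its Dynkin diagram, so g ≅ C_3 ⊕ G_2 (dimension 21 + 14 = 35).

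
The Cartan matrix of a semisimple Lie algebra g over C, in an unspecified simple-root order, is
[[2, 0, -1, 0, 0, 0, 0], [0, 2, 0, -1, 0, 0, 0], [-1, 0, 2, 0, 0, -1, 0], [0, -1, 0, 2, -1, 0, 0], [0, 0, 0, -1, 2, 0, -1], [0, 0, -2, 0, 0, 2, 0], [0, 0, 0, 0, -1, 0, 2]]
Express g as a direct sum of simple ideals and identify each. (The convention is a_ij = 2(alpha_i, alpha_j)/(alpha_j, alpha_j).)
A_4 ⊕ C_3

The diagram associated to this matrix has two connected components: the simple roots {alpha_2, alpha_4, alpha_5, alpha_7} form a chain of 4 nodes with single edges (A_4), and {alpha_1, alpha_3, alpha_6} form a chain of 3 nodes with a double edge at one end; the terminal node there is the unique long simple root (C_3). A semisimple Lie algebra decomposes uniquely as the direct sum of simple ideals, one per connected component of its Dynkin diagram, so g ≅ A_4 ⊕ C_3 (dimension 24 + 21 = 45).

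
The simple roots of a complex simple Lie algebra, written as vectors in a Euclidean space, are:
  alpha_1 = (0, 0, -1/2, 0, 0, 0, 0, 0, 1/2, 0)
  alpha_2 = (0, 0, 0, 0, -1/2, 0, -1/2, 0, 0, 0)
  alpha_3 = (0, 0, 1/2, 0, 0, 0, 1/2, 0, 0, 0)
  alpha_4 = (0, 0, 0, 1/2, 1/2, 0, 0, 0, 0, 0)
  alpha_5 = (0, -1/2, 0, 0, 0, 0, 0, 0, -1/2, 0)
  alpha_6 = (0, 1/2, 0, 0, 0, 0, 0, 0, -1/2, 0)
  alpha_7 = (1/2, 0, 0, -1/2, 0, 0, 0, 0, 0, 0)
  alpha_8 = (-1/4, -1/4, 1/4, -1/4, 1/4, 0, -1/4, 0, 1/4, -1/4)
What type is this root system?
Compute the Cartan integers a_ij = 2(alpha_i, alpha_j)/(alpha_j, alpha_j); the resulting 8x8 Cartan matrix is
[[2, 0, -1, 0, -1, -1, 0, 0], [0, 2, -1, -1, 0, 0, 0, 0], [-1, -1, 2, 0, 0, 0, 0, 0], [0, -1, 0, 2, 0, 0, -1, 0], [-1, 0, 0, 0, 2, 0, 0, 0], [-1, 0, 0, 0, 0, 2, 0, -1], [0, 0, 0, -1, 0, 0, 2, 0], [0, 0, 0, 0, 0, -1, 0, 2]].
All simple roots have the same length, so the diagram is simply laced. The associated Dynkin diagram is a chain of 7 nodes with one extra node attached to the third node from one end (E_8), so the type is E_8.

E8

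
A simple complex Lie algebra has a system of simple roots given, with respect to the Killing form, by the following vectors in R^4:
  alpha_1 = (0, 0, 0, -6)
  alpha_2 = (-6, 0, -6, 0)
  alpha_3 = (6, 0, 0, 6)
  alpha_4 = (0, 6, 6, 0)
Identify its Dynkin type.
Compute the Cartan integers a_ij = 2(alpha_i, alpha_j)/(alpha_j, alpha_j); the resulting 4x4 Cartan matrix is
[[2, 0, -1, 0], [0, 2, -1, -1], [-2, -1, 2, 0], [0, -1, 0, 2]].
The roots have two lengths (squared-length ratio 2:1); the short ones are alpha_{1}. The associated Dynkin diagram is a chain of 4 nodes with a double edge at one end; the terminal node there is the unique short simple root (B_4), so the type is B_4 (the algebra so(9)).

B4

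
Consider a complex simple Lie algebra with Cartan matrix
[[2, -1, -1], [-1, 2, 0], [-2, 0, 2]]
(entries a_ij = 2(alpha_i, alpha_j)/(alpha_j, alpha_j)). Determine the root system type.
C3

The matrix has rank 3 with 2's on the diagonal. Reading the off-diagonal entries as Dynkin edges (a single edge where a_ij = a_ji = -1; a double or triple edge where a_ij * a_ji = 2 or 3), the diagram is a chain of 3 nodes with a double edge at one end; the terminal node there is the unique long simple root (C_3). One simple-root ordering that puts it in standard form is (alpha_2, alpha_1, alpha_3). So the algebra is type C_3, i.e. sp(6).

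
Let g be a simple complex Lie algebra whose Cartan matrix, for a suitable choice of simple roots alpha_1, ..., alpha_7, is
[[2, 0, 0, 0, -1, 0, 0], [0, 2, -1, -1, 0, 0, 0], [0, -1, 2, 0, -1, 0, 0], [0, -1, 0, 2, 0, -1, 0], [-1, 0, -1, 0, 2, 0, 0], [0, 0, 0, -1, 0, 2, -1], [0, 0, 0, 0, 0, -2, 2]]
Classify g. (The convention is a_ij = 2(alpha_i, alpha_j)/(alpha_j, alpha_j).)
C_7

The matrix has rank 7 with 2's on the diagonal. Reading the off-diagonal entries as Dynkin edges (a single edge where a_ij = a_ji = -1; a double or triple edge where a_ij * a_ji = 2 or 3), the diagram is a chain of 7 nodes with a double edge at one end; the terminal node there is the unique long simple root (C_7). One simple-root ordering that puts it in standard form is (alpha_1, alpha_5, alpha_3, alpha_2, alpha_4, alpha_6, alpha_7). So the algebra is type C_7, i.e. sp(14).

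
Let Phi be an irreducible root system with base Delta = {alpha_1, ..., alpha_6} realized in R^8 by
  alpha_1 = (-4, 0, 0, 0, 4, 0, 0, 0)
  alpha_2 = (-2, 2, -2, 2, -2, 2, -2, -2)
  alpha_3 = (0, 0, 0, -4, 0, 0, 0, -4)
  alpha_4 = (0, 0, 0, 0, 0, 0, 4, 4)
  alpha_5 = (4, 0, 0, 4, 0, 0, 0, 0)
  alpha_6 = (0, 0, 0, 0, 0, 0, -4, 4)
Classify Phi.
Compute the Cartan integers a_ij = 2(alpha_i, alpha_j)/(alpha_j, alpha_j); the resulting 6x6 Cartan matrix is
[[2, 0, 0, 0, -1, 0], [0, 2, 0, -1, 0, 0], [0, 0, 2, -1, -1, -1], [0, -1, -1, 2, 0, 0], [-1, 0, -1, 0, 2, 0], [0, 0, -1, 0, 0, 2]].
All simple roots have the same length, so the diagram is simply laced. The associated Dynkin diagram is a chain of 5 nodes with one extra node attached to the third node from one end (E_6), so the type is E_6.

type E_6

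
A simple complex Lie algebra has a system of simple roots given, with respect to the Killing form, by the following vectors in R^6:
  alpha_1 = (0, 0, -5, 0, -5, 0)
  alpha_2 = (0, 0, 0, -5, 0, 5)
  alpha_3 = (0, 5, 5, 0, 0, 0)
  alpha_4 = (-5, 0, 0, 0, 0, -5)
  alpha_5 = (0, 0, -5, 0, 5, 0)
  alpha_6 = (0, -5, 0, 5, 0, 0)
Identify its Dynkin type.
Compute the Cartan integers a_ij = 2(alpha_i, alpha_j)/(alpha_j, alpha_j); the resulting 6x6 Cartan matrix is
[[2, 0, -1, 0, 0, 0], [0, 2, 0, -1, 0, -1], [-1, 0, 2, 0, -1, -1], [0, -1, 0, 2, 0, 0], [0, 0, -1, 0, 2, 0], [0, -1, -1, 0, 0, 2]].
All simple roots have the same length, so the diagram is simply laced. The associated Dynkin diagram is a chain of 4 nodes with a fork of two nodes at one end (D_6), so the type is D_6 (the algebra so(12)).

D6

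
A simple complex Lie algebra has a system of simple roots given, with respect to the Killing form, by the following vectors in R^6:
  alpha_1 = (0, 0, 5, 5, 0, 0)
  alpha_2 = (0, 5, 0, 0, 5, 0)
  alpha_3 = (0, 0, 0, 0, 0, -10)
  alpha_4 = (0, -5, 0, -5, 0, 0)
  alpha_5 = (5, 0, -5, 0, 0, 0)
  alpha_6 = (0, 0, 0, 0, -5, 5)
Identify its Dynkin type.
type C_6

Compute the Cartan integers a_ij = 2(alpha_i, alpha_j)/(alpha_j, alpha_j); the resulting 6x6 Cartan matrix is
[[2, 0, 0, -1, -1, 0], [0, 2, 0, -1, 0, -1], [0, 0, 2, 0, 0, -2], [-1, -1, 0, 2, 0, 0], [-1, 0, 0, 0, 2, 0], [0, -1, -1, 0, 0, 2]].
The roots have two lengths (squared-length ratio 2:1); the short ones are alpha_{1,2,4,5,6}. The associated Dynkin diagram is a chain of 6 nodes with a double edge at one end; the terminal node there is the unique long simple root (C_6), so the type is C_6 (the algebra sp(12)).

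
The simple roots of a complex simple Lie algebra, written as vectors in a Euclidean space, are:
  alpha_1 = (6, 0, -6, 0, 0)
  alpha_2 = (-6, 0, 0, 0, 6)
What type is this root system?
type A_2

Compute the Cartan integers a_ij = 2(alpha_i, alpha_j)/(alpha_j, alpha_j); the resulting 2x2 Cartan matrix is
[[2, -1], [-1, 2]].
All simple roots have the same length, so the diagram is simply laced. The associated Dynkin diagram is a chain of 2 nodes with single edges (A_2), so the type is A_2 (the algebra sl(3)).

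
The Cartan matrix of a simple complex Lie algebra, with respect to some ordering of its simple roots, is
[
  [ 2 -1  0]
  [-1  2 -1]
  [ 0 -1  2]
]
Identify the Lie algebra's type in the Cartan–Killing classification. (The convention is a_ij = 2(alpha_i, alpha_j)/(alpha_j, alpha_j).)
A_3

The matrix has rank 3 with 2's on the diagonal. Reading the off-diagonal entries as Dynkin edges (a single edge where a_ij = a_ji = -1; a double or triple edge where a_ij * a_ji = 2 or 3), the diagram is a chain of 3 nodes with single edges (A_3). One simple-root ordering that puts it in standard form is (alpha_3, alpha_2, alpha_1). So the algebra is type A_3, i.e. sl(4).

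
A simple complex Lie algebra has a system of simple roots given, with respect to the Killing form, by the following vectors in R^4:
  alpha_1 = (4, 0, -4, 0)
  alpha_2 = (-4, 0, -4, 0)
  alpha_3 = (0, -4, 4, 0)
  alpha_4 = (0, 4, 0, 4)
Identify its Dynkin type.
Compute the Cartan integers a_ij = 2(alpha_i, alpha_j)/(alpha_j, alpha_j); the resulting 4x4 Cartan matrix is
[[2, 0, -1, 0], [0, 2, -1, 0], [-1, -1, 2, -1], [0, 0, -1, 2]].
All simple roots have the same length, so the diagram is simply laced. The associated Dynkin diagram is a chain of 2 nodes with a fork of two nodes at one end (D_4), so the type is D_4 (the algebra so(8)).

D_4 (so(8))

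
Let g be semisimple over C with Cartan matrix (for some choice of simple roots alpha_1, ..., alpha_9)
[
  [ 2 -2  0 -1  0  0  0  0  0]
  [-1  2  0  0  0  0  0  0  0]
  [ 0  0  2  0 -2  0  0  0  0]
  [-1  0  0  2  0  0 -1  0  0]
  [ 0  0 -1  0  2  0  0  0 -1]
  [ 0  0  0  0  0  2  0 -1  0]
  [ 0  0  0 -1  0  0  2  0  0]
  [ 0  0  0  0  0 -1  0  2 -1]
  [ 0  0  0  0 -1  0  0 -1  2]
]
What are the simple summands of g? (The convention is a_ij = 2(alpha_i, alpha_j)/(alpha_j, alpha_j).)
The diagram associated to this matrix has two connected components: the simple roots {alpha_1, alpha_2, alpha_4, alpha_7} form a chain of 4 nodes with a double edge at one end; the terminal node there is the unique short simple root (B_4), and {alpha_3, alpha_5, alpha_6, alpha_8, alpha_9} form a chain of 5 nodes with a double edge at one end; the terminal node there is the unique long simple root (C_5). A semisimple Lie algebra decomposes uniquely as the direct sum of simple ideals, one per connected component of its Dynkin diagram, so g ≅ B_4 ⊕ C_5 (dimension 36 + 55 = 91).

B_4 + C_5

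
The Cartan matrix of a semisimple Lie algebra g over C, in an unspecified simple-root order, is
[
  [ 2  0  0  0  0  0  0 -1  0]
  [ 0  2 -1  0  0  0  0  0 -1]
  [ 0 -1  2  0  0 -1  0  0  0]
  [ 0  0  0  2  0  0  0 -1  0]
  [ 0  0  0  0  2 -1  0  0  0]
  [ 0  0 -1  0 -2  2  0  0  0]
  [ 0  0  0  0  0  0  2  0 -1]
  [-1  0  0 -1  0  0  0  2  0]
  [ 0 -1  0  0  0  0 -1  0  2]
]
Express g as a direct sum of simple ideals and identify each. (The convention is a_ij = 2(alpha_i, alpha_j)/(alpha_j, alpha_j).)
A_3 ⊕ B_6

The diagram associated to this matrix has two connected components: the simple roots {alpha_1, alpha_4, alpha_8} form a chain of 3 nodes with single edges (A_3), and {alpha_2, alpha_3, alpha_5, alpha_6, alpha_7, alpha_9} form a chain of 6 nodes with a double edge at one end; the terminal node there is the unique short simple root (B_6). A semisimple Lie algebra decomposes uniquely as the direct sum of simple ideals, one per connected component of its Dynkin diagram, so g ≅ A_3 ⊕ B_6 (dimension 15 + 78 = 93).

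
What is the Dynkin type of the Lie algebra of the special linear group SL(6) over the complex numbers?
This is sl(6), which has dimension 6^2 - 1 = 35 and rank 6 - 1 = 5 (a Cartan subalgebra is the diagonal traceless matrices). In the classification of classical Lie algebras, the special linear algebra sl(n+1) has type A_n; here n = 5, so the Dynkin diagram is a chain of 5 nodes with single edges (A_5). Hence the type is A_5.

A_5 (sl(6))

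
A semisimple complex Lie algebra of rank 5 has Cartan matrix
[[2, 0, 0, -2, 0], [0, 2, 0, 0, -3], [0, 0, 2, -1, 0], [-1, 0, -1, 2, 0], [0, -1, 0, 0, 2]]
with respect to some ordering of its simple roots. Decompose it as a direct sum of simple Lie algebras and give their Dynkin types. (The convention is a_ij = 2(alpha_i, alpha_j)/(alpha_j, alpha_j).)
The diagram associated to this matrix has two connected components: the simple roots {alpha_1, alpha_3, alpha_4} form a chain of 3 nodes with a double edge at one end; the terminal node there is the unique long simple root (C_3), and {alpha_2, alpha_5} form two nodes joined by a triple edge (G_2). A semisimple Lie algebra decomposes uniquely as the direct sum of simple ideals, one per connected component of its Dynkin diagram, so g ≅ C_3 ⊕ G_2 (dimension 21 + 14 = 35).

type C_3 ⊕ type G_2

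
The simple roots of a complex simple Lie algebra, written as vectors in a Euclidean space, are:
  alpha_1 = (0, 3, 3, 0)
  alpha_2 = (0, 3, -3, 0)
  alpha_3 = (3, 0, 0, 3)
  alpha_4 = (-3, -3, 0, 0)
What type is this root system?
Compute the Cartan integers a_ij = 2(alpha_i, alpha_j)/(alpha_j, alpha_j); the resulting 4x4 Cartan matrix is
[[2, 0, 0, -1], [0, 2, 0, -1], [0, 0, 2, -1], [-1, -1, -1, 2]].
All simple roots have the same length, so the diagram is simply laced. The associated Dynkin diagram is a chain of 2 nodes with a fork of two nodes at one end (D_4), so the type is D_4 (the algebra so(8)).

D_4 (so(8))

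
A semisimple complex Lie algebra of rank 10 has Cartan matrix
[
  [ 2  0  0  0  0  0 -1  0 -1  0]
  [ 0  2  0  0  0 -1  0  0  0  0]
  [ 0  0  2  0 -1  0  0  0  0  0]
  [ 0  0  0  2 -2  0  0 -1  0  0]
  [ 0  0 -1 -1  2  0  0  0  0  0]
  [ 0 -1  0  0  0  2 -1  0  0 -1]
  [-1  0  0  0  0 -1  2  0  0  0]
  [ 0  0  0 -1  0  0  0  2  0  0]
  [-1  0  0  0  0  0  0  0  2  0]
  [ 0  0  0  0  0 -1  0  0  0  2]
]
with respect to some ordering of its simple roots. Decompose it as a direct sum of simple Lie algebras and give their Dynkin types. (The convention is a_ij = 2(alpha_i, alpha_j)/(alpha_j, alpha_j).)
D6 + F4

The diagram associated to this matrix has two connected components: the simple roots {alpha_1, alpha_2, alpha_6, alpha_7, alpha_9, alpha_10} form a chain of 4 nodes with a fork of two nodes at one end (D_6), and {alpha_3, alpha_4, alpha_5, alpha_8} form a chain of 4 nodes with a double edge between the middle two (F_4). A semisimple Lie algebra decomposes uniquely as the direct sum of simple ideals, one per connected component of its Dynkin diagram, so g ≅ D_6 ⊕ F_4 (dimension 66 + 52 = 118).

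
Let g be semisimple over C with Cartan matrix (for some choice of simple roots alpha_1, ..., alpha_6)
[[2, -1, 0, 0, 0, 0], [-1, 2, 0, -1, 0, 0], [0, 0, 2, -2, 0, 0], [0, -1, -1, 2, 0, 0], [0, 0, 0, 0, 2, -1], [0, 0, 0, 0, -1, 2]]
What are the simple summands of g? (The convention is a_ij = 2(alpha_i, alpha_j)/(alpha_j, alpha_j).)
A2 + C4

The diagram associated to this matrix has two connected components: the simple roots {alpha_5, alpha_6} form a chain of 2 nodes with single edges (A_2), and {alpha_1, alpha_2, alpha_3, alpha_4} form a chain of 4 nodes with a double edge at one end; the terminal node there is the unique long simple root (C_4). A semisimple Lie algebra decomposes uniquely as the direct sum of simple ideals, one per connected component of its Dynkin diagram, so g ≅ A_2 ⊕ C_4 (dimension 8 + 36 = 44).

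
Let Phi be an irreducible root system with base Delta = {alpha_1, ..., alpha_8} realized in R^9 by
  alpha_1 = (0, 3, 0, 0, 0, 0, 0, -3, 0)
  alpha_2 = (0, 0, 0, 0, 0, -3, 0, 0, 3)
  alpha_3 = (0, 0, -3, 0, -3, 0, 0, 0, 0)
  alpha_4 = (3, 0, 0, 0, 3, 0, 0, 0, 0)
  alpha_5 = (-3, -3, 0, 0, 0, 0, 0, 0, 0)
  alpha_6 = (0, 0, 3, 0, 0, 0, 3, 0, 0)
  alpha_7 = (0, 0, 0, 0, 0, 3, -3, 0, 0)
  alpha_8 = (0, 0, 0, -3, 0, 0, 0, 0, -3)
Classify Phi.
Compute the Cartan integers a_ij = 2(alpha_i, alpha_j)/(alpha_j, alpha_j); the resulting 8x8 Cartan matrix is
[[2, 0, 0, 0, -1, 0, 0, 0], [0, 2, 0, 0, 0, 0, -1, -1], [0, 0, 2, -1, 0, -1, 0, 0], [0, 0, -1, 2, -1, 0, 0, 0], [-1, 0, 0, -1, 2, 0, 0, 0], [0, 0, -1, 0, 0, 2, -1, 0], [0, -1, 0, 0, 0, -1, 2, 0], [0, -1, 0, 0, 0, 0, 0, 2]].
All simple roots have the same length, so the diagram is simply laced. The associated Dynkin diagram is a chain of 8 nodes with single edges (A_8), so the type is A_8 (the algebra sl(9)).

type A_8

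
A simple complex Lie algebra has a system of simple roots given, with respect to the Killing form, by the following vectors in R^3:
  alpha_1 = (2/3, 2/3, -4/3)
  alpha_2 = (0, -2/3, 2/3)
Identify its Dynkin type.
type G_2

Compute the Cartan integers a_ij = 2(alpha_i, alpha_j)/(alpha_j, alpha_j); the resulting 2x2 Cartan matrix is
[[2, -3], [-1, 2]].
The roots have two lengths (squared-length ratio 3:1); the short ones are alpha_{2}. The associated Dynkin diagram is two nodes joined by a triple edge (G_2), so the type is G_2.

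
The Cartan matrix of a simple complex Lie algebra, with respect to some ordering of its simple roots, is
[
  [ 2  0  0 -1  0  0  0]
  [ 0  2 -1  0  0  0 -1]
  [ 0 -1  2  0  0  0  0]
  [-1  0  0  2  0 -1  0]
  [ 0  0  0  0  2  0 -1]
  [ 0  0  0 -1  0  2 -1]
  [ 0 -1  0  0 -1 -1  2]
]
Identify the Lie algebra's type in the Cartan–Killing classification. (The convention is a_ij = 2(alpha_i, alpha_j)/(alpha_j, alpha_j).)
The matrix has rank 7 with 2's on the diagonal. Reading the off-diagonal entries as Dynkin edges (a single edge where a_ij = a_ji = -1; a double or triple edge where a_ij * a_ji = 2 or 3), the diagram is a chain of 6 nodes with one extra node attached to the third node from one end (E_7). One simple-root ordering that puts it in standard form is (alpha_3, alpha_5, alpha_2, alpha_7, alpha_6, alpha_4, alpha_1). So the algebra is type E_7.

type E_7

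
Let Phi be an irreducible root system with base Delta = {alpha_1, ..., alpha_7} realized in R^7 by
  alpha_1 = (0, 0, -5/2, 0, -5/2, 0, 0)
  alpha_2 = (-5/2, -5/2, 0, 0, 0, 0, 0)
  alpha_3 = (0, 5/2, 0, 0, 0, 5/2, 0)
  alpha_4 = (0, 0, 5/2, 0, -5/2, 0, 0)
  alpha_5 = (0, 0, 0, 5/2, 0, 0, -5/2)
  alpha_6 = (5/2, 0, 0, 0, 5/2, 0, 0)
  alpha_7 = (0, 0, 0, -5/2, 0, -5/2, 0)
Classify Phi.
Compute the Cartan integers a_ij = 2(alpha_i, alpha_j)/(alpha_j, alpha_j); the resulting 7x7 Cartan matrix is
[[2, 0, 0, 0, 0, -1, 0], [0, 2, -1, 0, 0, -1, 0], [0, -1, 2, 0, 0, 0, -1], [0, 0, 0, 2, 0, -1, 0], [0, 0, 0, 0, 2, 0, -1], [-1, -1, 0, -1, 0, 2, 0], [0, 0, -1, 0, -1, 0, 2]].
All simple roots have the same length, so the diagram is simply laced. The associated Dynkin diagram is a chain of 5 nodes with a fork of two nodes at one end (D_7), so the type is D_7 (the algebra so(14)).

D_7 (so(14))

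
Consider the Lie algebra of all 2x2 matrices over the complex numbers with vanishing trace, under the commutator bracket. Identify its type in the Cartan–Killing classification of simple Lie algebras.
A1

This is sl(2), which has dimension 2^2 - 1 = 3 and rank 2 - 1 = 1 (a Cartan subalgebra is the diagonal traceless matrices). In the classification of classical Lie algebras, the special linear algebra sl(n+1) has type A_n; here n = 1, so the Dynkin diagram is a chain of 1 nodes with single edges (A_1). Hence the type is A_1.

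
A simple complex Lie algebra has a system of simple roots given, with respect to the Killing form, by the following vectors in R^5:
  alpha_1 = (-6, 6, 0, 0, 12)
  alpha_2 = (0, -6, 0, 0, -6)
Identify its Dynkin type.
G_2

Compute the Cartan integers a_ij = 2(alpha_i, alpha_j)/(alpha_j, alpha_j); the resulting 2x2 Cartan matrix is
[[2, -3], [-1, 2]].
The roots have two lengths (squared-length ratio 3:1); the short ones are alpha_{2}. The associated Dynkin diagram is two nodes joined by a triple edge (G_2), so the type is G_2.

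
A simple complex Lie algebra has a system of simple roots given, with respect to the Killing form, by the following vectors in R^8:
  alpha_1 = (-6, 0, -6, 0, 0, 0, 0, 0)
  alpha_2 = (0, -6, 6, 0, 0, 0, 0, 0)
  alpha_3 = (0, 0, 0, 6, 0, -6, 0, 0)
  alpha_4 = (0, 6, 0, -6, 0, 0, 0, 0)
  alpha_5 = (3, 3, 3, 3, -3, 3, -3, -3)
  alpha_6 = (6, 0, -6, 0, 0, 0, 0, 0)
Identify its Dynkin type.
Compute the Cartan integers a_ij = 2(alpha_i, alpha_j)/(alpha_j, alpha_j); the resulting 6x6 Cartan matrix is
[[2, -1, 0, 0, -1, 0], [-1, 2, 0, -1, 0, -1], [0, 0, 2, -1, 0, 0], [0, -1, -1, 2, 0, 0], [-1, 0, 0, 0, 2, 0], [0, -1, 0, 0, 0, 2]].
All simple roots have the same length, so the diagram is simply laced. The associated Dynkin diagram is a chain of 5 nodes with one extra node attached to the third node from one end (E_6), so the type is E_6.

type E_6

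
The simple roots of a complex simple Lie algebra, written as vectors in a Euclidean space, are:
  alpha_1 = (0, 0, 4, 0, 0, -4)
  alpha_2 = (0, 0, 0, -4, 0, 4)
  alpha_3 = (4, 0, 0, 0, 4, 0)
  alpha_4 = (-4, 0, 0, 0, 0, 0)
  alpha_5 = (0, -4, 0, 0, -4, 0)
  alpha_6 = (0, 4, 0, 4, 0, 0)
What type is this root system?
B_6

Compute the Cartan integers a_ij = 2(alpha_i, alpha_j)/(alpha_j, alpha_j); the resulting 6x6 Cartan matrix is
[[2, -1, 0, 0, 0, 0], [-1, 2, 0, 0, 0, -1], [0, 0, 2, -2, -1, 0], [0, 0, -1, 2, 0, 0], [0, 0, -1, 0, 2, -1], [0, -1, 0, 0, -1, 2]].
The roots have two lengths (squared-length ratio 2:1); the short ones are alpha_{4}. The associated Dynkin diagram is a chain of 6 nodes with a double edge at one end; the terminal node there is the unique short simple root (B_6), so the type is B_6 (the algebra so(13)).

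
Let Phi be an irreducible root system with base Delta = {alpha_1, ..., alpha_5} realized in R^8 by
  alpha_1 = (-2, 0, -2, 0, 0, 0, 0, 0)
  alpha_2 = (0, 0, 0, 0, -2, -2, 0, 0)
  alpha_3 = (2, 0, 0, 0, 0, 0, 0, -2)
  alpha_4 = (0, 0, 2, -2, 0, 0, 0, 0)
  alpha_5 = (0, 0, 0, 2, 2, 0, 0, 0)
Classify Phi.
A5

Compute the Cartan integers a_ij = 2(alpha_i, alpha_j)/(alpha_j, alpha_j); the resulting 5x5 Cartan matrix is
[[2, 0, -1, -1, 0], [0, 2, 0, 0, -1], [-1, 0, 2, 0, 0], [-1, 0, 0, 2, -1], [0, -1, 0, -1, 2]].
All simple roots have the same length, so the diagram is simply laced. The associated Dynkin diagram is a chain of 5 nodes with single edges (A_5), so the type is A_5 (the algebra sl(6)).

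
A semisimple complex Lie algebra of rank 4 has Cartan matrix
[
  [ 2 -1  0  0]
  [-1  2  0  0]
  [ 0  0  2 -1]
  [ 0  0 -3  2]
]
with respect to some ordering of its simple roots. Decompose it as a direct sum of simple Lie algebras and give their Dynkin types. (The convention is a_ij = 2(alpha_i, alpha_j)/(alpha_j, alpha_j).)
The diagram associated to this matrix has two connected components: the simple roots {alpha_1, alpha_2} form a chain of 2 nodes with single edges (A_2), and {alpha_3, alpha_4} form two nodes joined by a triple edge (G_2). A semisimple Lie algebra decomposes uniquely as the direct sum of simple ideals, one per connected component of its Dynkin diagram, so g ≅ A_2 ⊕ G_2 (dimension 8 + 14 = 22).

A_2 ⊕ G_2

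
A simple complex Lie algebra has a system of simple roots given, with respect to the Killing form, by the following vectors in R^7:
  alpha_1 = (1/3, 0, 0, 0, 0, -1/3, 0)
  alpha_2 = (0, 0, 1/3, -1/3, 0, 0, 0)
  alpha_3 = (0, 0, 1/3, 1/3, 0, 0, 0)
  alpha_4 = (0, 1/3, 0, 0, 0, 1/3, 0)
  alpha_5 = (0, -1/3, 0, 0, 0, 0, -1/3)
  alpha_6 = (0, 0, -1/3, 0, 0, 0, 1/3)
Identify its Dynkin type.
D_6 (so(12))

Compute the Cartan integers a_ij = 2(alpha_i, alpha_j)/(alpha_j, alpha_j); the resulting 6x6 Cartan matrix is
[[2, 0, 0, -1, 0, 0], [0, 2, 0, 0, 0, -1], [0, 0, 2, 0, 0, -1], [-1, 0, 0, 2, -1, 0], [0, 0, 0, -1, 2, -1], [0, -1, -1, 0, -1, 2]].
All simple roots have the same length, so the diagram is simply laced. The associated Dynkin diagram is a chain of 4 nodes with a fork of two nodes at one end (D_6), so the type is D_6 (the algebra so(12)).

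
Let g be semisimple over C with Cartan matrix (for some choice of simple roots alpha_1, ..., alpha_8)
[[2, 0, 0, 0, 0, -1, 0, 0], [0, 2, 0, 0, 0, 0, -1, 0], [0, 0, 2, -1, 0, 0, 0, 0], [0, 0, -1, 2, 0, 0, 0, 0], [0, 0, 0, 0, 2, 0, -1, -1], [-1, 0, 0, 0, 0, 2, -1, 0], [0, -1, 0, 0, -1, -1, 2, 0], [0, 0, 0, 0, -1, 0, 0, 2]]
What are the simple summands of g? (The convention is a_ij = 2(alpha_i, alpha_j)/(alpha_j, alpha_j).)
A_2 + E_6

The diagram associated to this matrix has two connected components: the simple roots {alpha_3, alpha_4} form a chain of 2 nodes with single edges (A_2), and {alpha_1, alpha_2, alpha_5, alpha_6, alpha_7, alpha_8} form a chain of 5 nodes with one extra node attached to the third node from one end (E_6). A semisimple Lie algebra decomposes uniquely as the direct sum of simple ideals, one per connected component of its Dynkin diagram, so g ≅ A_2 ⊕ E_6 (dimension 8 + 78 = 86).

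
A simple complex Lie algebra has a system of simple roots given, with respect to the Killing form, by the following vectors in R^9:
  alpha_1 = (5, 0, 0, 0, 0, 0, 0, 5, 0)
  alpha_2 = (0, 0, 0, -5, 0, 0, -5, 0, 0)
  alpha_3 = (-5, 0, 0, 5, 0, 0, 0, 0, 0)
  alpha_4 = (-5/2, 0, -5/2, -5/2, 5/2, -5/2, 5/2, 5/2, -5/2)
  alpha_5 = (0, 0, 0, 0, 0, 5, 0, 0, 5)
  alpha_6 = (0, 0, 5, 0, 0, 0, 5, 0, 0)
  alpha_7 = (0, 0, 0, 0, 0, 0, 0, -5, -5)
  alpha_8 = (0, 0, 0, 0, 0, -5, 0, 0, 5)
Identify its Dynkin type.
type E_8

Compute the Cartan integers a_ij = 2(alpha_i, alpha_j)/(alpha_j, alpha_j); the resulting 8x8 Cartan matrix is
[[2, 0, -1, 0, 0, 0, -1, 0], [0, 2, -1, 0, 0, -1, 0, 0], [-1, -1, 2, 0, 0, 0, 0, 0], [0, 0, 0, 2, -1, 0, 0, 0], [0, 0, 0, -1, 2, 0, -1, 0], [0, -1, 0, 0, 0, 2, 0, 0], [-1, 0, 0, 0, -1, 0, 2, -1], [0, 0, 0, 0, 0, 0, -1, 2]].
All simple roots have the same length, so the diagram is simply laced. The associated Dynkin diagram is a chain of 7 nodes with one extra node attached to the third node from one end (E_8), so the type is E_8.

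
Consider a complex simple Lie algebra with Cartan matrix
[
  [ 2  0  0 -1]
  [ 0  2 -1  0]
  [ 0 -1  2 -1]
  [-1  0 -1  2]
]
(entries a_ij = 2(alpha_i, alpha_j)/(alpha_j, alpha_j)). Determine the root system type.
A_4 (sl(5))

The matrix has rank 4 with 2's on the diagonal. Reading the off-diagonal entries as Dynkin edges (a single edge where a_ij = a_ji = -1; a double or triple edge where a_ij * a_ji = 2 or 3), the diagram is a chain of 4 nodes with single edges (A_4). One simple-root ordering that puts it in standard form is (alpha_2, alpha_3, alpha_4, alpha_1). So the algebra is type A_4, i.e. sl(5).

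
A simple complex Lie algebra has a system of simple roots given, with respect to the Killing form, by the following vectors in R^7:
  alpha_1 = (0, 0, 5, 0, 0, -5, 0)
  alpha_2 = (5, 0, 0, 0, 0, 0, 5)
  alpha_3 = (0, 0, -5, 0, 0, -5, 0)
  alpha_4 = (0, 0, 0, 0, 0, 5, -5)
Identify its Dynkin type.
D_4

Compute the Cartan integers a_ij = 2(alpha_i, alpha_j)/(alpha_j, alpha_j); the resulting 4x4 Cartan matrix is
[[2, 0, 0, -1], [0, 2, 0, -1], [0, 0, 2, -1], [-1, -1, -1, 2]].
All simple roots have the same length, so the diagram is simply laced. The associated Dynkin diagram is a chain of 2 nodes with a fork of two nodes at one end (D_4), so the type is D_4 (the algebra so(8)).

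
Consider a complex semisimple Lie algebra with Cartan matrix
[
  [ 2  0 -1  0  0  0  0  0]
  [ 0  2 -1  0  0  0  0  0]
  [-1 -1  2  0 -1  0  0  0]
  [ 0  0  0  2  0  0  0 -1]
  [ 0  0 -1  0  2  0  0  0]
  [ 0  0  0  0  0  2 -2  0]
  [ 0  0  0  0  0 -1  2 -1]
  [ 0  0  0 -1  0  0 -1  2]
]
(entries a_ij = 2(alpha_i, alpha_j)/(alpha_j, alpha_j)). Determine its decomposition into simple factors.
type C_4 ⊕ type D_4

The diagram associated to this matrix has two connected components: the simple roots {alpha_4, alpha_6, alpha_7, alpha_8} form a chain of 4 nodes with a double edge at one end; the terminal node there is the unique long simple root (C_4), and {alpha_1, alpha_2, alpha_3, alpha_5} form a chain of 2 nodes with a fork of two nodes at one end (D_4). A semisimple Lie algebra decomposes uniquely as the direct sum of simple ideals, one per connected component of its Dynkin diagram, so g ≅ C_4 ⊕ D_4 (dimension 36 + 28 = 64).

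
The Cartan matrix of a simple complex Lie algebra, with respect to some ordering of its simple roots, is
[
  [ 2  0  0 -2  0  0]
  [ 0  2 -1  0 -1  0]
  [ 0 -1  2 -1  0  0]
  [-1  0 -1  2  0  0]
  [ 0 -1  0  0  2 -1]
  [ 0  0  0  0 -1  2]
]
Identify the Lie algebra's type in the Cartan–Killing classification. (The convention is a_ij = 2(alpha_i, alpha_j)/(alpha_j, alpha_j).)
The matrix has rank 6 with 2's on the diagonal. Reading the off-diagonal entries as Dynkin edges (a single edge where a_ij = a_ji = -1; a double or triple edge where a_ij * a_ji = 2 or 3), the diagram is a chain of 6 nodes with a double edge at one end; the terminal node there is the unique long simple root (C_6). One simple-root ordering that puts it in standard form is (alpha_6, alpha_5, alpha_2, alpha_3, alpha_4, alpha_1). So the algebra is type C_6, i.e. sp(12).

C_6 (sp(12))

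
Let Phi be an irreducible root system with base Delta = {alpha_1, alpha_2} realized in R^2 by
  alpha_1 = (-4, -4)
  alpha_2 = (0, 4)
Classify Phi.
B_2

Compute the Cartan integers a_ij = 2(alpha_i, alpha_j)/(alpha_j, alpha_j); the resulting 2x2 Cartan matrix is
[[2, -2], [-1, 2]].
The roots have two lengths (squared-length ratio 2:1); the short ones are alpha_{2}. The associated Dynkin diagram is a chain of 2 nodes with a double edge at one end; the terminal node there is the unique short simple root (B_2), so the type is B_2 (the algebra so(5)).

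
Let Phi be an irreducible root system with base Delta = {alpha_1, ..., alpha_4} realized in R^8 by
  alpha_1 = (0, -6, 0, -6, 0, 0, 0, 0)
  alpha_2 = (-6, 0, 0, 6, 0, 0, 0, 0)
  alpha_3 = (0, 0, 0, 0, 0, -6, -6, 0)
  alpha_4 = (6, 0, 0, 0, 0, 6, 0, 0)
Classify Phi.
type A_4

Compute the Cartan integers a_ij = 2(alpha_i, alpha_j)/(alpha_j, alpha_j); the resulting 4x4 Cartan matrix is
[[2, -1, 0, 0], [-1, 2, 0, -1], [0, 0, 2, -1], [0, -1, -1, 2]].
All simple roots have the same length, so the diagram is simply laced. The associated Dynkin diagram is a chain of 4 nodes with single edges (A_4), so the type is A_4 (the algebra sl(5)).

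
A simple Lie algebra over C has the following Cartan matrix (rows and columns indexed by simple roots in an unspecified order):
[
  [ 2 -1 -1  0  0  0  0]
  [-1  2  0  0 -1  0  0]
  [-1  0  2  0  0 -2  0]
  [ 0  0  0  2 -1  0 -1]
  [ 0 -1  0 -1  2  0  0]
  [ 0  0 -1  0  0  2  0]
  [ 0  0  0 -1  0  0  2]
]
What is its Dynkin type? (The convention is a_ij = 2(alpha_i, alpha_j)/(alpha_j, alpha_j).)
B_7

The matrix has rank 7 with 2's on the diagonal. Reading the off-diagonal entries as Dynkin edges (a single edge where a_ij = a_ji = -1; a double or triple edge where a_ij * a_ji = 2 or 3), the diagram is a chain of 7 nodes with a double edge at one end; the terminal node there is the unique short simple root (B_7). One simple-root ordering that puts it in standard form is (alpha_7, alpha_4, alpha_5, alpha_2, alpha_1, alpha_3, alpha_6). So the algebra is type B_7, i.e. so(15).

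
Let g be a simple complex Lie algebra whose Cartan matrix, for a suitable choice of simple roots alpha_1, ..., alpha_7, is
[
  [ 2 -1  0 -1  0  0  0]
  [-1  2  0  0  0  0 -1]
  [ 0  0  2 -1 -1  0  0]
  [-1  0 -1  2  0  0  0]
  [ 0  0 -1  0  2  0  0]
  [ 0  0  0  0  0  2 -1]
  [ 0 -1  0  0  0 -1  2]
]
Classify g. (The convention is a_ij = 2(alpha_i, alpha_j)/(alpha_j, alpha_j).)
type A_7

The matrix has rank 7 with 2's on the diagonal. Reading the off-diagonal entries as Dynkin edges (a single edge where a_ij = a_ji = -1; a double or triple edge where a_ij * a_ji = 2 or 3), the diagram is a chain of 7 nodes with single edges (A_7). One simple-root ordering that puts it in standard form is (alpha_6, alpha_7, alpha_2, alpha_1, alpha_4, alpha_3, alpha_5). So the algebra is type A_7, i.e. sl(8).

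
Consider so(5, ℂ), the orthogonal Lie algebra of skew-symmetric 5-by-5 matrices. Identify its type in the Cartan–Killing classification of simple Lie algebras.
This is so(5) with 5 odd, which has dimension 5(5-1)/2 = 10 and rank (5-1)/2 = 2. In the classification of classical Lie algebras, the orthogonal algebra so(2n+1) in an odd number of variables has type B_n; here n = 2, so the Dynkin diagram is a chain of 2 nodes with a double edge at one end; the terminal node there is the unique short simple root (B_2). Hence the type is B_2.

B_2 (so(5))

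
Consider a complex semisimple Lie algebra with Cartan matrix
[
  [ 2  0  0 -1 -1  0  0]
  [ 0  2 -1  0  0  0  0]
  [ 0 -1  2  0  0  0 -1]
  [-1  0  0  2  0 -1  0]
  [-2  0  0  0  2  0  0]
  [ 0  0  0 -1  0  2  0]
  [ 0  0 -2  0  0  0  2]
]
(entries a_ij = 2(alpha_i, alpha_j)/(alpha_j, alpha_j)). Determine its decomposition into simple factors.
The diagram associated to this matrix has two connected components: the simple roots {alpha_2, alpha_3, alpha_7} form a chain of 3 nodes with a double edge at one end; the terminal node there is the unique long simple root (C_3), and {alpha_1, alpha_4, alpha_5, alpha_6} form a chain of 4 nodes with a double edge at one end; the terminal node there is the unique long simple root (C_4). A semisimple Lie algebra decomposes uniquely as the direct sum of simple ideals, one per connected component of its Dynkin diagram, so g ≅ C_3 ⊕ C_4 (dimension 21 + 36 = 57).

C_3 (sp(6)) ⊕ C_4 (sp(8))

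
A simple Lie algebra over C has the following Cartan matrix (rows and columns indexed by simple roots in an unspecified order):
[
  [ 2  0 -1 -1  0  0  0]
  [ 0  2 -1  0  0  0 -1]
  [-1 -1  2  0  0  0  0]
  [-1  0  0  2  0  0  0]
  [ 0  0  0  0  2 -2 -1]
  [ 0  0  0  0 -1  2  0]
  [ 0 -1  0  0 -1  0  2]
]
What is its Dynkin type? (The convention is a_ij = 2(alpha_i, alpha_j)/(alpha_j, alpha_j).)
B_7 (so(15))

The matrix has rank 7 with 2's on the diagonal. Reading the off-diagonal entries as Dynkin edges (a single edge where a_ij = a_ji = -1; a double or triple edge where a_ij * a_ji = 2 or 3), the diagram is a chain of 7 nodes with a double edge at one end; the terminal node there is the unique short simple root (B_7). One simple-root ordering that puts it in standard form is (alpha_4, alpha_1, alpha_3, alpha_2, alpha_7, alpha_5, alpha_6). So the algebra is type B_7, i.e. so(15).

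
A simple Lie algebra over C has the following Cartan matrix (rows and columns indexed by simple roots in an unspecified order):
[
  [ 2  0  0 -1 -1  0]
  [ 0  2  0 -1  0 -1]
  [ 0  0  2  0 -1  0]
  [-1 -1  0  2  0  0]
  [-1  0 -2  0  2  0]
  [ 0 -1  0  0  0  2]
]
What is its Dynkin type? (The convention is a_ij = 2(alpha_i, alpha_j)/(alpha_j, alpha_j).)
The matrix has rank 6 with 2's on the diagonal. Reading the off-diagonal entries as Dynkin edges (a single edge where a_ij = a_ji = -1; a double or triple edge where a_ij * a_ji = 2 or 3), the diagram is a chain of 6 nodes with a double edge at one end; the terminal node there is the unique short simple root (B_6). One simple-root ordering that puts it in standard form is (alpha_6, alpha_2, alpha_4, alpha_1, alpha_5, alpha_3). So the algebra is type B_6, i.e. so(13).

B_6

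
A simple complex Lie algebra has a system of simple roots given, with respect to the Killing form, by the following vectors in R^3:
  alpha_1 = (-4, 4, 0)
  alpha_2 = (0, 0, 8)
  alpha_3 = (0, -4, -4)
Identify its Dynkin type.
Compute the Cartan integers a_ij = 2(alpha_i, alpha_j)/(alpha_j, alpha_j); the resulting 3x3 Cartan matrix is
[[2, 0, -1], [0, 2, -2], [-1, -1, 2]].
The roots have two lengths (squared-length ratio 2:1); the short ones are alpha_{1,3}. The associated Dynkin diagram is a chain of 3 nodes with a double edge at one end; the terminal node there is the unique long simple root (C_3), so the type is C_3 (the algebra sp(6)).

C3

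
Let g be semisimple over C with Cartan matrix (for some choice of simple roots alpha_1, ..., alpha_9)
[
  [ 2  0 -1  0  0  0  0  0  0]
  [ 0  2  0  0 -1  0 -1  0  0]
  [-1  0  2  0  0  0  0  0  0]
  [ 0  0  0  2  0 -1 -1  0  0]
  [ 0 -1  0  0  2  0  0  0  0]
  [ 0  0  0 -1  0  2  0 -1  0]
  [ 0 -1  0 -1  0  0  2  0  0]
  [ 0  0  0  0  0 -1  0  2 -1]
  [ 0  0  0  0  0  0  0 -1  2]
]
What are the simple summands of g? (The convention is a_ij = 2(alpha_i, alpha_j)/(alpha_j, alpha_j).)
type A_2 ⊕ type A_7

The diagram associated to this matrix has two connected components: the simple roots {alpha_1, alpha_3} form a chain of 2 nodes with single edges (A_2), and {alpha_2, alpha_4, alpha_5, alpha_6, alpha_7, alpha_8, alpha_9} form a chain of 7 nodes with single edges (A_7). A semisimple Lie algebra decomposes uniquely as the direct sum of simple ideals, one per connected component of its Dynkin diagram, so g ≅ A_2 ⊕ A_7 (dimension 8 + 63 = 71).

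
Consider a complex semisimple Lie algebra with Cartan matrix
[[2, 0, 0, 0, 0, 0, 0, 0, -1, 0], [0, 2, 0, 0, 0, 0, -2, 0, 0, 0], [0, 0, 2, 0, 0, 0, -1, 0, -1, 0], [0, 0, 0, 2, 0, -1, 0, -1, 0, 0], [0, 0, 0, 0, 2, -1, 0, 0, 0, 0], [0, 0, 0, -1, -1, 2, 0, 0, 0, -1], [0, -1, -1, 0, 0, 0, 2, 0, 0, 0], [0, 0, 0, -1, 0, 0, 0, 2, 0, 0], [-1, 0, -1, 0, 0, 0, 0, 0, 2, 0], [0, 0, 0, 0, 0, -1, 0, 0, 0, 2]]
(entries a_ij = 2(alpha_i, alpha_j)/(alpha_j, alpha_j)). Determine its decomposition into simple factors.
The diagram associated to this matrix has two connected components: the simple roots {alpha_1, alpha_2, alpha_3, alpha_7, alpha_9} form a chain of 5 nodes with a double edge at one end; the terminal node there is the unique long simple root (C_5), and {alpha_4, alpha_5, alpha_6, alpha_8, alpha_10} form a chain of 3 nodes with a fork of two nodes at one end (D_5). A semisimple Lie algebra decomposes uniquely as the direct sum of simple ideals, one per connected component of its Dynkin diagram, so g ≅ C_5 ⊕ D_5 (dimension 55 + 45 = 100).

type C_5 + type D_5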